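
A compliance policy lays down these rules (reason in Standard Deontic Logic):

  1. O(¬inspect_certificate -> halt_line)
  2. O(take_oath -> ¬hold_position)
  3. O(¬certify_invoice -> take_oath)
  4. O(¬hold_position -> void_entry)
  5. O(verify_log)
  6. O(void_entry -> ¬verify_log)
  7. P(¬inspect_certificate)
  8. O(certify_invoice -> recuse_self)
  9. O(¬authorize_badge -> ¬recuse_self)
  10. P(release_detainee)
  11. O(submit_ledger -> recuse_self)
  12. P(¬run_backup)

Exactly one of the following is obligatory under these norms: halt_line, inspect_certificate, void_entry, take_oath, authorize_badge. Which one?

authorize_badge

Premise 5 gives O(verify_log).
Premise 6, O(void_entry -> ¬verify_log), contraposes to O(verify_log -> ¬void_entry); with O(verify_log) we get O(¬void_entry).
The contrapositive of premise 4 (O(¬hold_position -> void_entry)) is O(¬void_entry -> hold_position), and O(¬void_entry) is already established, so O(hold_position).
Premise 2, O(take_oath -> ¬hold_position), contraposes to O(hold_position -> ¬take_oath); with O(hold_position) we get O(¬take_oath).
Premise 3 is O(¬certify_invoice -> take_oath); contrapositively O(¬take_oath -> certify_invoice). Since O(¬take_oath) holds, K gives O(certify_invoice).
From O(certify_invoice) and premise 8, O(certify_invoice -> recuse_self), we obtain O(recuse_self).
Premise 9 is O(¬authorize_badge -> ¬recuse_self); contrapositively O(recuse_self -> authorize_badge). Since O(recuse_self) holds, K gives O(authorize_badge).
So O(authorize_badge) holds — authorize_badge is obligatory. None of the other listed options is made obligatory by any chain of premises.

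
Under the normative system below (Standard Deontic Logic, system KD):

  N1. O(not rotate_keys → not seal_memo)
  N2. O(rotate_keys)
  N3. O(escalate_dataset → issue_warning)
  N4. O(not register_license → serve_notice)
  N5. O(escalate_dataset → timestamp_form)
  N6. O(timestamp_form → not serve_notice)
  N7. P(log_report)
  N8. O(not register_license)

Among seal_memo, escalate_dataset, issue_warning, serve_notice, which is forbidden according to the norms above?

Premise 8 gives O(not register_license).
Applying K to premise 4 (O(not register_license → serve_notice)) and O(not register_license) yields O(serve_notice).
Premise 6 is O(timestamp_form → not serve_notice); contrapositively O(serve_notice → not timestamp_form). Since O(serve_notice) holds, K gives O(not timestamp_form).
Premise 5, O(escalate_dataset → timestamp_form), contraposes to O(not timestamp_form → not escalate_dataset); with O(not timestamp_form) we get O(not escalate_dataset).
So O(not escalate_dataset) holds, i.e. escalate_dataset is forbidden. None of the other listed options is forbidden under the premises.

escalate_dataset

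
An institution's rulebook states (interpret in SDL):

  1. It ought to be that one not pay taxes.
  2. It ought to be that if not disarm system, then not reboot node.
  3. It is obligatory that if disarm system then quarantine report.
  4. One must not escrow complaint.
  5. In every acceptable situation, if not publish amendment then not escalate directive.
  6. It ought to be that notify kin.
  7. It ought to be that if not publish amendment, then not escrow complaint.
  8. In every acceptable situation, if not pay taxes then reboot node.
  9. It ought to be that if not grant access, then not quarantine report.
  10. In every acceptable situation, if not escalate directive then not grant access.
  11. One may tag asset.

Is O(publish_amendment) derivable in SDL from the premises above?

Premise 1 gives O(¬pay_taxes).
From O(¬pay_taxes) and premise 8, O(¬pay_taxes → reboot_node), we obtain O(reboot_node).
Premise 2 is O(¬disarm_system → ¬reboot_node); contrapositively O(reboot_node → disarm_system). Since O(reboot_node) holds, K gives O(disarm_system).
Premise 3 is O(disarm_system → quarantine_report); since O(disarm_system), deontic closure gives O(quarantine_report).
The contrapositive of premise 9 (O(¬grant_access → ¬quarantine_report)) is O(quarantine_report → grant_access), and O(quarantine_report) is already established, so O(grant_access).
Premise 10 is O(¬escalate_directive → ¬grant_access); contrapositively O(grant_access → escalate_directive). Since O(grant_access) holds, K gives O(escalate_directive).
Premise 5 is O(¬publish_amendment → ¬escalate_directive); contrapositively O(escalate_directive → publish_amendment). Since O(escalate_directive) holds, K gives O(publish_amendment).
Premises 4, 6, 7, 11 do not contribute to this derivation.
So O(publish_amendment) follows.

Yes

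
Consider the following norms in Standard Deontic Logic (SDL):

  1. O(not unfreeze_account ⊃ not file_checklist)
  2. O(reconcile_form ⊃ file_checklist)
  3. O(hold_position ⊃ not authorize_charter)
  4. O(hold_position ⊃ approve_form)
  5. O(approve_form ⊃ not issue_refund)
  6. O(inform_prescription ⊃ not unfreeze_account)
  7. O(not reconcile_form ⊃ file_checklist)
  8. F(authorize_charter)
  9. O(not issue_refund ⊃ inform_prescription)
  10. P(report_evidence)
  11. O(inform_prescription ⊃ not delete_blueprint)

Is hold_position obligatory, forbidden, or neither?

By case analysis on not reconcile_form: premise 7 gives O(not reconcile_form ⊃ file_checklist) and premise 2 gives O(reconcile_form ⊃ file_checklist), so O(file_checklist) either way.
Premise 1, O(not unfreeze_account ⊃ not file_checklist), contraposes to O(file_checklist ⊃ unfreeze_account); with O(file_checklist) we get O(unfreeze_account).
The contrapositive of premise 6 (O(inform_prescription ⊃ not unfreeze_account)) is O(unfreeze_account ⊃ not inform_prescription), and O(unfreeze_account) is already established, so O(not inform_prescription).
The contrapositive of premise 9 (O(not issue_refund ⊃ inform_prescription)) is O(not inform_prescription ⊃ issue_refund), and O(not inform_prescription) is already established, so O(issue_refund).
Premise 5 is O(approve_form ⊃ not issue_refund); contrapositively O(issue_refund ⊃ not approve_form). Since O(issue_refund) holds, K gives O(not approve_form).
The contrapositive of premise 4 (O(hold_position ⊃ approve_form)) is O(not approve_form ⊃ not hold_position), and O(not approve_form) is already established, so O(not hold_position).
Premises 3, 8, 10, 11 do not contribute to this derivation.
Thus O(not hold_position), which is F(hold_position): hold_position is forbidden.

Forbidden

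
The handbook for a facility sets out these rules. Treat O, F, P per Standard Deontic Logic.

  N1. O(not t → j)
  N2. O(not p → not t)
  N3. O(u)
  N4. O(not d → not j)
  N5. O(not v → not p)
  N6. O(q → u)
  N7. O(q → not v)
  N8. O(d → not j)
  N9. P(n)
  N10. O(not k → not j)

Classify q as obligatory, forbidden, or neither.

Premises 4 and 8 cover both cases: O(not d → not j) and O(d → not j). Since not d ∨ d is a tautology, O(not j) follows.
The contrapositive of premise 1 (O(not t → j)) is O(not j → t), and O(not j) is already established, so O(t).
The contrapositive of premise 2 (O(not p → not t)) is O(t → p), and O(t) is already established, so O(p).
Premise 5, O(not v → not p), contraposes to O(p → v); with O(p) we get O(v).
The contrapositive of premise 7 (O(q → not v)) is O(v → not q), and O(v) is already established, so O(not q).
Premises 3, 6, 9, 10 do not contribute to this derivation.
Thus O(not q), which is F(q): q is forbidden.

Forbidden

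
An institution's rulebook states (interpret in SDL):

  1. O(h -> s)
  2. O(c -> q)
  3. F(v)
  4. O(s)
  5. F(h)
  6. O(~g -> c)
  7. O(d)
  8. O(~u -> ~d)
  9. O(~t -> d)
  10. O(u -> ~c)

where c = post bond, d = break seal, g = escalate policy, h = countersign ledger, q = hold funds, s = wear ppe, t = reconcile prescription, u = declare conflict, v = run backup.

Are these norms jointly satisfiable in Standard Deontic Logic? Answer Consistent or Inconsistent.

Premise 1 is O(h -> s); even if O(s) held, inferring O(h) would be affirming the consequent — invalid.
So O(h) is not derivable, and the apparent clash with O(~h) does not arise.
A world satisfying every obligation exists (e.g. c=false, d=true, g=true, h=false, q=false, s=true, t=false, u=true, v=false); no atom is both obligatory and forbidden, so the set is consistent.

Consistent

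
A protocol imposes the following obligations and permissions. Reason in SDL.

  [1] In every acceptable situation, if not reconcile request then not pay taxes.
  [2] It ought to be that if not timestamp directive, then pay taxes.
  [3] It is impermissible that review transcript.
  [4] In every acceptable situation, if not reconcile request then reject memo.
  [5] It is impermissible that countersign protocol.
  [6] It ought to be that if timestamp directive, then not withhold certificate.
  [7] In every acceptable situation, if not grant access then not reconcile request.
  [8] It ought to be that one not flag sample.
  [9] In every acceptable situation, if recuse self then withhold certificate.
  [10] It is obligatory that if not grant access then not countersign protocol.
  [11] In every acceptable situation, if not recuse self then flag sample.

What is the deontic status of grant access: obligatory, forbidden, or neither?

Obligatory

Premise 8 gives O(¬flag_sample).
Premise 11 is O(¬recuse_self → flag_sample); contrapositively O(¬flag_sample → recuse_self). Since O(¬flag_sample) holds, K gives O(recuse_self).
Premise 9 is O(recuse_self → withhold_certificate); since O(recuse_self), deontic closure gives O(withhold_certificate).
Premise 6, O(timestamp_directive → ¬withhold_certificate), contraposes to O(withhold_certificate → ¬timestamp_directive); with O(withhold_certificate) we get O(¬timestamp_directive).
From O(¬timestamp_directive) and premise 2, O(¬timestamp_directive → pay_taxes), we obtain O(pay_taxes).
Premise 1 is O(¬reconcile_request → ¬pay_taxes); contrapositively O(pay_taxes → reconcile_request). Since O(pay_taxes) holds, K gives O(reconcile_request).
Premise 7 is O(¬grant_access → ¬reconcile_request); contrapositively O(reconcile_request → grant_access). Since O(reconcile_request) holds, K gives O(grant_access).
Premises 3, 4, 5, 10 do not contribute to this derivation.
Hence grant_access is obligatory.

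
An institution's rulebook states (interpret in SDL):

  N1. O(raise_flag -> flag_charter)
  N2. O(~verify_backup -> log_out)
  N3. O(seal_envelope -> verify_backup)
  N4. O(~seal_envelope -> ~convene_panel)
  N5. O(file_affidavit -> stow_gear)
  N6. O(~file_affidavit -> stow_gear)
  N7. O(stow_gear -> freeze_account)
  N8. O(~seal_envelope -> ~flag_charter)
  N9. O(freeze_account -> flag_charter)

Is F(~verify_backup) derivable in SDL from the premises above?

Premises 6 and 5 are O(~file_affidavit -> stow_gear) and O(file_affidavit -> stow_gear); every ideal world satisfies ~file_affidavit or file_affidavit, so in either case stow_gear holds — hence O(stow_gear).
With premise 7, O(stow_gear -> freeze_account), the K-axiom yields O(freeze_account).
Premise 9 is O(freeze_account -> flag_charter); since O(freeze_account), deontic closure gives O(flag_charter).
The contrapositive of premise 8 (O(~seal_envelope -> ~flag_charter)) is O(flag_charter -> seal_envelope), and O(flag_charter) is already established, so O(seal_envelope).
Applying K to premise 3 (O(seal_envelope -> verify_backup)) and O(seal_envelope) yields O(verify_backup).
Premises 1, 2, 4 do not contribute to this derivation.
So O(verify_backup) holds, i.e. F(~verify_backup). The claim follows.

Yes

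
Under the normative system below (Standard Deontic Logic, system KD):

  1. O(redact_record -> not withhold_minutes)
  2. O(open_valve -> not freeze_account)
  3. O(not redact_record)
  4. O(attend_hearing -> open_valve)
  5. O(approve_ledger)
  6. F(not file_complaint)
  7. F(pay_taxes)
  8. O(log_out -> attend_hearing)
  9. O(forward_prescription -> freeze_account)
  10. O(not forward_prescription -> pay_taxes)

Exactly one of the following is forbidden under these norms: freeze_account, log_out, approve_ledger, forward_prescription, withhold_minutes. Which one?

Premise 7 is F(pay_taxes), i.e. O(not pay_taxes).
Premise 10 is O(not forward_prescription -> pay_taxes); contrapositively O(not pay_taxes -> forward_prescription). Since O(not pay_taxes) holds, K gives O(forward_prescription).
With premise 9, O(forward_prescription -> freeze_account), the K-axiom yields O(freeze_account).
Premise 2, O(open_valve -> not freeze_account), contraposes to O(freeze_account -> not open_valve); with O(freeze_account) we get O(not open_valve).
The contrapositive of premise 4 (O(attend_hearing -> open_valve)) is O(not open_valve -> not attend_hearing), and O(not open_valve) is already established, so O(not attend_hearing).
The contrapositive of premise 8 (O(log_out -> attend_hearing)) is O(not attend_hearing -> not log_out), and O(not attend_hearing) is already established, so O(not log_out).
So O(not log_out) holds, i.e. log_out is forbidden. None of the other listed options is forbidden under the premises.

log_out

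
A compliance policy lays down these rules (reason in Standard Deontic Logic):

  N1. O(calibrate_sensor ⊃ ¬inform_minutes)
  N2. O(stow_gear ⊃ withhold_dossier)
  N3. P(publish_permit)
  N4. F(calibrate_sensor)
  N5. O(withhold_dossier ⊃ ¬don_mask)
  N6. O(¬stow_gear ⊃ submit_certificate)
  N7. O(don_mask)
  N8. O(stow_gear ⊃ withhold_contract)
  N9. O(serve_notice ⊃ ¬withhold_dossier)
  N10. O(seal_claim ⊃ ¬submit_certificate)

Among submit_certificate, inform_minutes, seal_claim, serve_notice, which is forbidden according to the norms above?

seal_claim

Premise 7 gives O(don_mask).
Premise 5 is O(withhold_dossier ⊃ ¬don_mask); contrapositively O(don_mask ⊃ ¬withhold_dossier). Since O(don_mask) holds, K gives O(¬withhold_dossier).
Premise 2 is O(stow_gear ⊃ withhold_dossier); contrapositively O(¬withhold_dossier ⊃ ¬stow_gear). Since O(¬withhold_dossier) holds, K gives O(¬stow_gear).
Premise 6 is O(¬stow_gear ⊃ submit_certificate); since O(¬stow_gear), deontic closure gives O(submit_certificate).
The contrapositive of premise 10 (O(seal_claim ⊃ ¬submit_certificate)) is O(submit_certificate ⊃ ¬seal_claim), and O(submit_certificate) is already established, so O(¬seal_claim).
So O(¬seal_claim) holds, i.e. seal_claim is forbidden. None of the other listed options is forbidden under the premises.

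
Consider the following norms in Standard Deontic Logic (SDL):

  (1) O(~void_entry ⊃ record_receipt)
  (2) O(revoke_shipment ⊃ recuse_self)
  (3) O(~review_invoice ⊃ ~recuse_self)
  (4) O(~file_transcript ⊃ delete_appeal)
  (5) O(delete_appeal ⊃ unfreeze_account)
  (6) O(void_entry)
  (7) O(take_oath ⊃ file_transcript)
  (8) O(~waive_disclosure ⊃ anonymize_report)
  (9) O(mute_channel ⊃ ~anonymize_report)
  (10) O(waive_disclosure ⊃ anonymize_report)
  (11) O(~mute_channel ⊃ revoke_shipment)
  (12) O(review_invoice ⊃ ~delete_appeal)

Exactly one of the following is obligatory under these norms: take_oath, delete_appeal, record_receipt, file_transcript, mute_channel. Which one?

Premises 10 and 8 are O(waive_disclosure ⊃ anonymize_report) and O(~waive_disclosure ⊃ anonymize_report); every ideal world satisfies waive_disclosure or ~waive_disclosure, so in either case anonymize_report holds — hence O(anonymize_report).
Premise 9 is O(mute_channel ⊃ ~anonymize_report); contrapositively O(anonymize_report ⊃ ~mute_channel). Since O(anonymize_report) holds, K gives O(~mute_channel).
With premise 11, O(~mute_channel ⊃ revoke_shipment), the K-axiom yields O(revoke_shipment).
Applying K to premise 2 (O(revoke_shipment ⊃ recuse_self)) and O(revoke_shipment) yields O(recuse_self).
Premise 3, O(~review_invoice ⊃ ~recuse_self), contraposes to O(recuse_self ⊃ review_invoice); with O(recuse_self) we get O(review_invoice).
With premise 12, O(review_invoice ⊃ ~delete_appeal), the K-axiom yields O(~delete_appeal).
Premise 4 is O(~file_transcript ⊃ delete_appeal); contrapositively O(~delete_appeal ⊃ file_transcript). Since O(~delete_appeal) holds, K gives O(file_transcript).
So O(file_transcript) holds — file_transcript is obligatory. None of the other listed options is made obligatory by any chain of premises.

file_transcript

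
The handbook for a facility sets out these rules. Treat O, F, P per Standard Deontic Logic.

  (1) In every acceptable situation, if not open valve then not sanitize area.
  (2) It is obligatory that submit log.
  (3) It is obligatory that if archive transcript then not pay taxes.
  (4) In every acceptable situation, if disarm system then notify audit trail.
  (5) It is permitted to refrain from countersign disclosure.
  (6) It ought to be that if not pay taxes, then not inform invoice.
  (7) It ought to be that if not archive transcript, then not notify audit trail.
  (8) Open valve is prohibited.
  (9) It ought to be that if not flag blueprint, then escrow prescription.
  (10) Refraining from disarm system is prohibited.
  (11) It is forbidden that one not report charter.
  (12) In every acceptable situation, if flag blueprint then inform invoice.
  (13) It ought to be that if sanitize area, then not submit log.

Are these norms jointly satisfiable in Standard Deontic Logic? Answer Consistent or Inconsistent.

Consistent

Premise 13 is O(sanitize_area → ¬submit_log), but O(sanitize_area) is not derivable from the premises, so it does not yield O(¬submit_log).
So O(¬submit_log) is not derivable, and the apparent clash with O(submit_log) does not arise.
A world satisfying every obligation exists (e.g. archive_transcript=true, countersign_disclosure=false, disarm_system=true, escrow_prescription=true, flag_blueprint=false, inform_invoice=false, notify_audit_trail=true, open_valve=false, pay_taxes=false, report_charter=true, sanitize_area=false, submit_log=true); no atom is both obligatory and forbidden, so the set is consistent.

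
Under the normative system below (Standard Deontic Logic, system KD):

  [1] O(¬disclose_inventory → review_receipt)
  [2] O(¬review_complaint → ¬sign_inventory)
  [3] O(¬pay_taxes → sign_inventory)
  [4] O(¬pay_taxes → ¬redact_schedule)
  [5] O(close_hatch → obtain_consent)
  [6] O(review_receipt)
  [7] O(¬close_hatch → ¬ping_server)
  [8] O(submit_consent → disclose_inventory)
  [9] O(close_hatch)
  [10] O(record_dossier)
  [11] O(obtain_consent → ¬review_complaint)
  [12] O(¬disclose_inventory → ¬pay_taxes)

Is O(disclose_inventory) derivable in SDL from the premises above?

Premise 9 states O(close_hatch) outright.
Premise 5 is O(close_hatch → obtain_consent); since O(close_hatch), deontic closure gives O(obtain_consent).
Applying K to premise 11 (O(obtain_consent → ¬review_complaint)) and O(obtain_consent) yields O(¬review_complaint).
From O(¬review_complaint) and premise 2, O(¬review_complaint → ¬sign_inventory), we obtain O(¬sign_inventory).
Premise 3, O(¬pay_taxes → sign_inventory), contraposes to O(¬sign_inventory → pay_taxes); with O(¬sign_inventory) we get O(pay_taxes).
Premise 12 is O(¬disclose_inventory → ¬pay_taxes); contrapositively O(pay_taxes → disclose_inventory). Since O(pay_taxes) holds, K gives O(disclose_inventory).
Premises 1, 4, 6, 7, 8, 10 do not contribute to this derivation.
So O(disclose_inventory) follows.

Yes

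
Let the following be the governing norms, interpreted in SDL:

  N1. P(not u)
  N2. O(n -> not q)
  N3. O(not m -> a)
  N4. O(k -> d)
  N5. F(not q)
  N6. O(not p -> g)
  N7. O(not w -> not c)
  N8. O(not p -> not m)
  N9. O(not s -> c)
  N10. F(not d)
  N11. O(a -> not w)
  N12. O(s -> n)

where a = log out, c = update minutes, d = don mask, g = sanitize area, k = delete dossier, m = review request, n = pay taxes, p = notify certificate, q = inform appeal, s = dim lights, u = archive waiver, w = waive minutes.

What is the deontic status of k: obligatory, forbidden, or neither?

Premise 4 is O(k -> d); even if O(d) held, inferring O(k) would be affirming the consequent — invalid.
No premise or chain of K-axiom applications forces O(k), and none forces O(not k). So k is neither obligatory nor forbidden under these norms.

Neither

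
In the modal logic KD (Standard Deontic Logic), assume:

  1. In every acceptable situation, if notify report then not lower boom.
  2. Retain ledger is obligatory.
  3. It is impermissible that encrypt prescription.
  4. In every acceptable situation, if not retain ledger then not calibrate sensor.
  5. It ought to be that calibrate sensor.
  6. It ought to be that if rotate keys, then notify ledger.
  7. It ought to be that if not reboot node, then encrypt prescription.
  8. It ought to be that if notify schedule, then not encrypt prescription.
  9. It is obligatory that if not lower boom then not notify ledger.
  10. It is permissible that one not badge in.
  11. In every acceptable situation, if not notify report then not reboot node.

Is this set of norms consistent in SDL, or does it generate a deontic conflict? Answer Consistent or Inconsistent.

Premise 4 is O(¬retain_ledger → ¬calibrate_sensor), but O(¬retain_ledger) is not derivable from the premises, so it does not yield O(¬calibrate_sensor).
So O(¬calibrate_sensor) is not derivable, and the apparent clash with O(calibrate_sensor) does not arise.
A world satisfying every obligation exists (e.g. badge_in=false, calibrate_sensor=true, encrypt_prescription=false, lower_boom=false, notify_ledger=false, notify_report=true, notify_schedule=false, reboot_node=true, retain_ledger=true, rotate_keys=false); no atom is both obligatory and forbidden, so the set is consistent.

Consistent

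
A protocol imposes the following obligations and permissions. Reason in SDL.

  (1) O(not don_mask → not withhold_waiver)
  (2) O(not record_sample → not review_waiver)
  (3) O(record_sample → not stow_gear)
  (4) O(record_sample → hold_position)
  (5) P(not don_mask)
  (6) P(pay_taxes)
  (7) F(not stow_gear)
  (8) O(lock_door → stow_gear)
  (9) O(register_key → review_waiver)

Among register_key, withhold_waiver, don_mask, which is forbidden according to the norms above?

F(not stow_gear) at premise 7 means O(stow_gear).
Premise 3, O(record_sample → not stow_gear), contraposes to O(stow_gear → not record_sample); with O(stow_gear) we get O(not record_sample).
Premise 2 is O(not record_sample → not review_waiver); since O(not record_sample), deontic closure gives O(not review_waiver).
Premise 9, O(register_key → review_waiver), contraposes to O(not review_waiver → not register_key); with O(not review_waiver) we get O(not register_key).
So O(not register_key) holds, i.e. register_key is forbidden. None of the other listed options is forbidden under the premises.

register_key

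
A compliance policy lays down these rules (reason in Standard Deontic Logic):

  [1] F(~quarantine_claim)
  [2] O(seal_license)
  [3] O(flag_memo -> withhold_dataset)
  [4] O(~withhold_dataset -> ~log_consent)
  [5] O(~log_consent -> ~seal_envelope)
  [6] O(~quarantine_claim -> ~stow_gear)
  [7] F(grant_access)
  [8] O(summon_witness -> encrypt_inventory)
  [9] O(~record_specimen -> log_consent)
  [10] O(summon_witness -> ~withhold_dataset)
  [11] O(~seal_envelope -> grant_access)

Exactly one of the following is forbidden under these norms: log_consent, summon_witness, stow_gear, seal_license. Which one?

Premise 7 is F(grant_access), i.e. O(~grant_access).
Premise 11, O(~seal_envelope -> grant_access), contraposes to O(~grant_access -> seal_envelope); with O(~grant_access) we get O(seal_envelope).
The contrapositive of premise 5 (O(~log_consent -> ~seal_envelope)) is O(seal_envelope -> log_consent), and O(seal_envelope) is already established, so O(log_consent).
The contrapositive of premise 4 (O(~withhold_dataset -> ~log_consent)) is O(log_consent -> withhold_dataset), and O(log_consent) is already established, so O(withhold_dataset).
Premise 10 is O(summon_witness -> ~withhold_dataset); contrapositively O(withhold_dataset -> ~summon_witness). Since O(withhold_dataset) holds, K gives O(~summon_witness).
So O(~summon_witness) holds, i.e. summon_witness is forbidden. None of the other listed options is forbidden under the premises.

summon_witness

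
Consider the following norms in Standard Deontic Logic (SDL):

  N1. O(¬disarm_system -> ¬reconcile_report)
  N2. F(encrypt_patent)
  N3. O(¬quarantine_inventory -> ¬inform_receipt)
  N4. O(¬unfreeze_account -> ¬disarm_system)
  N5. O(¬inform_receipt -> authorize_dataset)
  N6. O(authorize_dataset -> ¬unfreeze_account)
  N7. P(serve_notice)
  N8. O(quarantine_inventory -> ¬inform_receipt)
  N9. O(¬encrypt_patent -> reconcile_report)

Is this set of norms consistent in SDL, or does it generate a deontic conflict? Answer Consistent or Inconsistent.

Premises 8 and 3 are O(quarantine_inventory -> ¬inform_receipt) and O(¬quarantine_inventory -> ¬inform_receipt); every ideal world satisfies quarantine_inventory or ¬quarantine_inventory, so in either case ¬inform_receipt holds — hence O(¬inform_receipt).
Premise 5 is O(¬inform_receipt -> authorize_dataset); since O(¬inform_receipt), deontic closure gives O(authorize_dataset).
Applying K to premise 6 (O(authorize_dataset -> ¬unfreeze_account)) and O(authorize_dataset) yields O(¬unfreeze_account).
With premise 4, O(¬unfreeze_account -> ¬disarm_system), the K-axiom yields O(¬disarm_system).
From O(¬disarm_system) and premise 1, O(¬disarm_system -> ¬reconcile_report), we obtain O(¬reconcile_report).
The contrapositive of premise 9 (O(¬encrypt_patent -> reconcile_report)) is O(¬reconcile_report -> encrypt_patent), and O(¬reconcile_report) is already established, so O(encrypt_patent).
Yet premise 2 is F(encrypt_patent), i.e. O(¬encrypt_patent).
We now have both O(encrypt_patent) and O(¬encrypt_patent) — encrypt_patent is simultaneously obligatory and forbidden, violating the D-axiom.

Inconsistent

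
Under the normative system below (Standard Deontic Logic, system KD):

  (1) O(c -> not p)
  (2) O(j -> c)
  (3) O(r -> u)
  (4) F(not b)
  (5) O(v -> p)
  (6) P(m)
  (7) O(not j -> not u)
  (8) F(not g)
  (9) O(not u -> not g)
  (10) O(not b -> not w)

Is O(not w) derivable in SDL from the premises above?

Premise 10 is O(not b -> not w), but O(not b) is not derivable from the premises, so it does not yield O(not w).
No other premise forces O(not w). An ideal world satisfying every premise can still have not w false, so O(not w) is not derivable.

No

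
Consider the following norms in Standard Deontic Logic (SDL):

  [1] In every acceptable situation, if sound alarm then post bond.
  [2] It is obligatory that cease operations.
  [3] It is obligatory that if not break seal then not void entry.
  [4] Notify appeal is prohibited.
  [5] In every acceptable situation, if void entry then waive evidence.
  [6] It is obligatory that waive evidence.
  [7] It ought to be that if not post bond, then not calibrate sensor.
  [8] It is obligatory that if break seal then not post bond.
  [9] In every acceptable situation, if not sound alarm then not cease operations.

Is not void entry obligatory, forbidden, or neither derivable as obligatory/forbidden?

Obligatory

Premise 2 states O(cease_operations) outright.
Premise 9, O(¬sound_alarm → ¬cease_operations), contraposes to O(cease_operations → sound_alarm); with O(cease_operations) we get O(sound_alarm).
With premise 1, O(sound_alarm → post_bond), the K-axiom yields O(post_bond).
Premise 8 is O(break_seal → ¬post_bond); contrapositively O(post_bond → ¬break_seal). Since O(post_bond) holds, K gives O(¬break_seal).
With premise 3, O(¬break_seal → ¬void_entry), the K-axiom yields O(¬void_entry).
Premises 4, 5, 6, 7 do not contribute to this derivation.
Hence ¬void_entry is obligatory.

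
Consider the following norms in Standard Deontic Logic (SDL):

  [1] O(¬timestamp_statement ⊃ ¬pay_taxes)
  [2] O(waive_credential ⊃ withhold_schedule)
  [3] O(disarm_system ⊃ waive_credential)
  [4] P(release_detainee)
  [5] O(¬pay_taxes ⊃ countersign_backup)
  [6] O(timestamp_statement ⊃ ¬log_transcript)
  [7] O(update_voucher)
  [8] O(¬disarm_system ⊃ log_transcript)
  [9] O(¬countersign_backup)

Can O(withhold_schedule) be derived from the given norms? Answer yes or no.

Premise 9 states O(¬countersign_backup) outright.
Premise 5 is O(¬pay_taxes ⊃ countersign_backup); contrapositively O(¬countersign_backup ⊃ pay_taxes). Since O(¬countersign_backup) holds, K gives O(pay_taxes).
Premise 1 is O(¬timestamp_statement ⊃ ¬pay_taxes); contrapositively O(pay_taxes ⊃ timestamp_statement). Since O(pay_taxes) holds, K gives O(timestamp_statement).
Applying K to premise 6 (O(timestamp_statement ⊃ ¬log_transcript)) and O(timestamp_statement) yields O(¬log_transcript).
The contrapositive of premise 8 (O(¬disarm_system ⊃ log_transcript)) is O(¬log_transcript ⊃ disarm_system), and O(¬log_transcript) is already established, so O(disarm_system).
Applying K to premise 3 (O(disarm_system ⊃ waive_credential)) and O(disarm_system) yields O(waive_credential).
Premise 2 is O(waive_credential ⊃ withhold_schedule); since O(waive_credential), deontic closure gives O(withhold_schedule).
Premises 4, 7 do not contribute to this derivation.
So O(withhold_schedule) follows.

Yes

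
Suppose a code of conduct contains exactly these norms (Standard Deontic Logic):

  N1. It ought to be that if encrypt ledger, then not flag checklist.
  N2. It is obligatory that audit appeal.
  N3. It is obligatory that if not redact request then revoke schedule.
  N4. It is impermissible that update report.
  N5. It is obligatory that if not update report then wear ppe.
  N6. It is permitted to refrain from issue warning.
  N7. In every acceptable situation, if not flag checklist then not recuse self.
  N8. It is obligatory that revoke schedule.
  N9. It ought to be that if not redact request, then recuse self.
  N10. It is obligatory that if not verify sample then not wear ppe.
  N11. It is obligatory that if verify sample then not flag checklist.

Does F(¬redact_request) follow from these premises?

Yes

Premise 4 is F(update_report), i.e. O(¬update_report).
Applying K to premise 5 (O(¬update_report → wear_ppe)) and O(¬update_report) yields O(wear_ppe).
Premise 10 is O(¬verify_sample → ¬wear_ppe); contrapositively O(wear_ppe → verify_sample). Since O(wear_ppe) holds, K gives O(verify_sample).
Premise 11 is O(verify_sample → ¬flag_checklist); since O(verify_sample), deontic closure gives O(¬flag_checklist).
With premise 7, O(¬flag_checklist → ¬recuse_self), the K-axiom yields O(¬recuse_self).
The contrapositive of premise 9 (O(¬redact_request → recuse_self)) is O(¬recuse_self → redact_request), and O(¬recuse_self) is already established, so O(redact_request).
Premises 1, 2, 3, 6, 8 do not contribute to this derivation.
So O(redact_request) holds, i.e. F(¬redact_request). The claim follows.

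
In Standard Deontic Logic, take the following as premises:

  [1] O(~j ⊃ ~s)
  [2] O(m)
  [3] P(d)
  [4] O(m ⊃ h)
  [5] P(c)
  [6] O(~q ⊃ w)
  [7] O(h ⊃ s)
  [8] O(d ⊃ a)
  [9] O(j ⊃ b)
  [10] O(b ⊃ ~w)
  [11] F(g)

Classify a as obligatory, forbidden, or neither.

Premise 8 is O(d ⊃ a), but O(d) is not derivable from the premises (the permission P(d) asserts only ~O(~d), not O(d)), so it does not yield O(a).
No premise or chain of K-axiom applications forces O(a), and none forces O(~a). So a is neither obligatory nor forbidden under these norms.

Neither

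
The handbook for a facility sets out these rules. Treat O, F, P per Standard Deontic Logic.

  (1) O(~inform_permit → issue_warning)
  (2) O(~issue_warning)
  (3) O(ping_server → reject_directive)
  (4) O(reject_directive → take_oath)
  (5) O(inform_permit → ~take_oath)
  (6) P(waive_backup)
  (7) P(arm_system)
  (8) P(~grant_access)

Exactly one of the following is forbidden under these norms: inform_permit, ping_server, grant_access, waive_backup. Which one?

Premise 2 states O(~issue_warning) outright.
Premise 1 is O(~inform_permit → issue_warning); contrapositively O(~issue_warning → inform_permit). Since O(~issue_warning) holds, K gives O(inform_permit).
Applying K to premise 5 (O(inform_permit → ~take_oath)) and O(inform_permit) yields O(~take_oath).
Premise 4 is O(reject_directive → take_oath); contrapositively O(~take_oath → ~reject_directive). Since O(~take_oath) holds, K gives O(~reject_directive).
The contrapositive of premise 3 (O(ping_server → reject_directive)) is O(~reject_directive → ~ping_server), and O(~reject_directive) is already established, so O(~ping_server).
So O(~ping_server) holds, i.e. ping_server is forbidden. None of the other listed options is forbidden under the premises.

ping_server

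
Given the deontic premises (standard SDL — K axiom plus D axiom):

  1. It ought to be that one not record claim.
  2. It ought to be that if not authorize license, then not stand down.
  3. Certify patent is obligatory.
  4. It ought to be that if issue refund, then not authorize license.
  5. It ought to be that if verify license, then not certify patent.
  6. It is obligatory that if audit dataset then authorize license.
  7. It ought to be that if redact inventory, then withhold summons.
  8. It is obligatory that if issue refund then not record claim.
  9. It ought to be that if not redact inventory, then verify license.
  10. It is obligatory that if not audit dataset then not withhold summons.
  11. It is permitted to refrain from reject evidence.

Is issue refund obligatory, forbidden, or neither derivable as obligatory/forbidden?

Forbidden

Premise 3 states O(certify_patent) outright.
The contrapositive of premise 5 (O(verify_license → ¬certify_patent)) is O(certify_patent → ¬verify_license), and O(certify_patent) is already established, so O(¬verify_license).
Premise 9, O(¬redact_inventory → verify_license), contraposes to O(¬verify_license → redact_inventory); with O(¬verify_license) we get O(redact_inventory).
Premise 7 is O(redact_inventory → withhold_summons); since O(redact_inventory), deontic closure gives O(withhold_summons).
Premise 10 is O(¬audit_dataset → ¬withhold_summons); contrapositively O(withhold_summons → audit_dataset). Since O(withhold_summons) holds, K gives O(audit_dataset).
Premise 6 is O(audit_dataset → authorize_license); since O(audit_dataset), deontic closure gives O(authorize_license).
Premise 4, O(issue_refund → ¬authorize_license), contraposes to O(authorize_license → ¬issue_refund); with O(authorize_license) we get O(¬issue_refund).
Premises 1, 2, 8, 11 do not contribute to this derivation.
Thus O(¬issue_refund), which is F(issue_refund): issue_refund is forbidden.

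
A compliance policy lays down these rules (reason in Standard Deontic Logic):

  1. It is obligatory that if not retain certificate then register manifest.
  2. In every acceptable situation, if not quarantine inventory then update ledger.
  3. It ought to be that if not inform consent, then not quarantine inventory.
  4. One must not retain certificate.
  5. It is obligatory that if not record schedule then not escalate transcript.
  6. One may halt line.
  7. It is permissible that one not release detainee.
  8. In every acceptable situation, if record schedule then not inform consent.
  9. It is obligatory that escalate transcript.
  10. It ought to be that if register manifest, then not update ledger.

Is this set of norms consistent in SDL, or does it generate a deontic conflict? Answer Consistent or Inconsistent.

Inconsistent

Premise 4, F(retain_certificate), is equivalent to O(¬retain_certificate).
With premise 1, O(¬retain_certificate → register_manifest), the K-axiom yields O(register_manifest).
From O(register_manifest) and premise 10, O(register_manifest → ¬update_ledger), we obtain O(¬update_ledger).
The contrapositive of premise 2 (O(¬quarantine_inventory → update_ledger)) is O(¬update_ledger → quarantine_inventory), and O(¬update_ledger) is already established, so O(quarantine_inventory).
Premise 3 is O(¬inform_consent → ¬quarantine_inventory); contrapositively O(quarantine_inventory → inform_consent). Since O(quarantine_inventory) holds, K gives O(inform_consent).
The contrapositive of premise 8 (O(record_schedule → ¬inform_consent)) is O(inform_consent → ¬record_schedule), and O(inform_consent) is already established, so O(¬record_schedule).
Applying K to premise 5 (O(¬record_schedule → ¬escalate_transcript)) and O(¬record_schedule) yields O(¬escalate_transcript).
But premise 9 directly asserts O(escalate_transcript).
We now have both O(¬escalate_transcript) and O(escalate_transcript) — escalate_transcript is simultaneously obligatory and forbidden, violating the D-axiom.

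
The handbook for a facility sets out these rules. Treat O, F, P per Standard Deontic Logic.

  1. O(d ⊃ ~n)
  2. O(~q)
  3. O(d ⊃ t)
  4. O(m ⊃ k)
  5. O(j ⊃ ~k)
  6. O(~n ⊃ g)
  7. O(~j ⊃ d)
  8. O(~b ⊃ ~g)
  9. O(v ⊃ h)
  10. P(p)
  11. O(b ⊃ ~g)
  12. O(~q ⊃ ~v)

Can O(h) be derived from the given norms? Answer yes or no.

Premise 9 is O(v ⊃ h), but O(v) is not derivable from the premises, so it does not yield O(h).
No other premise forces O(h). An ideal world satisfying every premise can still have h false, so O(h) is not derivable.

No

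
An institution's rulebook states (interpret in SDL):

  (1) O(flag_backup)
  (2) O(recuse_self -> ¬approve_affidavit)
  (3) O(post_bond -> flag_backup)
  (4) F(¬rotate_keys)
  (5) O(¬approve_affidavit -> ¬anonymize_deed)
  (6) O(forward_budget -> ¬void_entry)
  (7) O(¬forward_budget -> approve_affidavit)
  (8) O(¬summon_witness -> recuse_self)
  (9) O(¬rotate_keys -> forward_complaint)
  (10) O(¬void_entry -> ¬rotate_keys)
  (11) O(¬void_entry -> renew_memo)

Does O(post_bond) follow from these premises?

No

Premise 3 is O(post_bond -> flag_backup); even if O(flag_backup) held, inferring O(post_bond) would be affirming the consequent — invalid.
No other premise forces O(post_bond). An ideal world satisfying every premise can still have post_bond false, so O(post_bond) is not derivable.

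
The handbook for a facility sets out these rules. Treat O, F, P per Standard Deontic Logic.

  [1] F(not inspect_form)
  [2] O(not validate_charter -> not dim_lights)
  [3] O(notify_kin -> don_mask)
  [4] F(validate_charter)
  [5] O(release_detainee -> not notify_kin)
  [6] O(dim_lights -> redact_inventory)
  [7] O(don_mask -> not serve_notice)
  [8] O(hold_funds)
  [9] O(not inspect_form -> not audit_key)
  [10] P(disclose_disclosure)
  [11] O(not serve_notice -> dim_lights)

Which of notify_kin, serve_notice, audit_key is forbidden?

notify_kin

Premise 4 is F(validate_charter), i.e. O(not validate_charter).
Premise 2 is O(not validate_charter -> not dim_lights); since O(not validate_charter), deontic closure gives O(not dim_lights).
The contrapositive of premise 11 (O(not serve_notice -> dim_lights)) is O(not dim_lights -> serve_notice), and O(not dim_lights) is already established, so O(serve_notice).
The contrapositive of premise 7 (O(don_mask -> not serve_notice)) is O(serve_notice -> not don_mask), and O(serve_notice) is already established, so O(not don_mask).
Premise 3, O(notify_kin -> don_mask), contraposes to O(not don_mask -> not notify_kin); with O(not don_mask) we get O(not notify_kin).
So O(not notify_kin) holds, i.e. notify_kin is forbidden. None of the other listed options is forbidden under the premises.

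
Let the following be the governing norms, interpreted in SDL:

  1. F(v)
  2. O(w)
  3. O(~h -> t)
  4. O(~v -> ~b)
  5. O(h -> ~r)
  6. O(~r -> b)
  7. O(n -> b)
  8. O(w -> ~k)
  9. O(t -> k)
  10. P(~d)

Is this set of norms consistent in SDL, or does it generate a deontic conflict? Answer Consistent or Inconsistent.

Inconsistent

Premise 2 gives O(w).
With premise 8, O(w -> ~k), the K-axiom yields O(~k).
Premise 9, O(t -> k), contraposes to O(~k -> ~t); with O(~k) we get O(~t).
Premise 3 is O(~h -> t); contrapositively O(~t -> h). Since O(~t) holds, K gives O(h).
Applying K to premise 5 (O(h -> ~r)) and O(h) yields O(~r).
Applying K to premise 6 (O(~r -> b)) and O(~r) yields O(b).
The contrapositive of premise 4 (O(~v -> ~b)) is O(b -> v), and O(b) is already established, so O(v).
But premise 1, F(v), means O(~v).
We now have both O(v) and O(~v) — v is simultaneously obligatory and forbidden, violating the D-axiom.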